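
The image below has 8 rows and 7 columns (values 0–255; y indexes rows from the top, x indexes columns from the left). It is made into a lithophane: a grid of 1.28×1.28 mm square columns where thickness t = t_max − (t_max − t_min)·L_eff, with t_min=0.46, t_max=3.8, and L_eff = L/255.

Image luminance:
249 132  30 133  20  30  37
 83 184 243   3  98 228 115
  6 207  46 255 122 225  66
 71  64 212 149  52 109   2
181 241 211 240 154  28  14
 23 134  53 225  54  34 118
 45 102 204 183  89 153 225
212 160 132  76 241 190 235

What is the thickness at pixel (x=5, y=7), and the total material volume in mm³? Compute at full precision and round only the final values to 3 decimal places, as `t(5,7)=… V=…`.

t(5,7)=1.311 V=195.686

span = t_max - t_min = 3.8 - 0.46 = 3.340
L(5,7) = 190, L_eff = 190/255 = 0.745098
t(5,7) = 3.8 - 3.340·0.745098 = 1.311
Σt over all 8·7 pixels = 253804/2125 ≈ 119.4371765
V = pitch²·Σt = 1.28²·253804/2125 = 195.686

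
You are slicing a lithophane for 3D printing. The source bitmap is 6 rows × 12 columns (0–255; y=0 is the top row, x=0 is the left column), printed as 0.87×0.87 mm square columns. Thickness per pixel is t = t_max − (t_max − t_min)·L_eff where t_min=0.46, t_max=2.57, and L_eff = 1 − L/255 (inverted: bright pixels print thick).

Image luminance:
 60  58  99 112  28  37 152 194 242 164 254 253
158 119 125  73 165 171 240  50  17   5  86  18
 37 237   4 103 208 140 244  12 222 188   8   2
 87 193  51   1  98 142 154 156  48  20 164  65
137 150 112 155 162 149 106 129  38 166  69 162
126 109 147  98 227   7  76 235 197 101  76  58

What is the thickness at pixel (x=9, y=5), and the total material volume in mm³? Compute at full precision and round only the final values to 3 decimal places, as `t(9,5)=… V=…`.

t(9,5)=1.296 V=78.028

span = t_max - t_min = 2.57 - 0.46 = 2.110
L(9,5) = 101, L_eff = 1 - 101/255 = 0.603922 (inverted)
t(9,5) = 2.57 - 2.110·0.603922 = 1.296
Σt over all 6·12 pixels = 657194/6375 ≈ 103.0892549
V = pitch²·Σt = 0.87²·657194/6375 = 78.028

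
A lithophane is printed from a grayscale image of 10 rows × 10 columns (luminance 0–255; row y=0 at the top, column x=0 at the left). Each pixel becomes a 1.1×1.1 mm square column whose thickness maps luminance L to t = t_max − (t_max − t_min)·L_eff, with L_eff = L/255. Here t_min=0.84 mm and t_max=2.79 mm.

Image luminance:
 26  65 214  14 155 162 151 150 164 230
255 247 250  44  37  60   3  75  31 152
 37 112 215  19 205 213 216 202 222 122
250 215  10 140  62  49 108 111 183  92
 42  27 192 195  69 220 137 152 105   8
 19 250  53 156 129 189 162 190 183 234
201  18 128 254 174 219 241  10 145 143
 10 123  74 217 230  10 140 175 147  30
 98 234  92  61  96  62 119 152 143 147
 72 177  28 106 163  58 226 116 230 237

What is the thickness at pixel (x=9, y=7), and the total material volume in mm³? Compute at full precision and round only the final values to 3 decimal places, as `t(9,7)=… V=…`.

t(9,7)=2.561 V=214.655

span = t_max - t_min = 2.79 - 0.84 = 1.950
L(9,7) = 30, L_eff = 30/255 = 0.117647
t(9,7) = 2.79 - 1.950·0.117647 = 2.561
Σt over all 10·10 pixels = 150791/850 ≈ 177.4011765
V = pitch²·Σt = 1.1²·150791/850 = 214.655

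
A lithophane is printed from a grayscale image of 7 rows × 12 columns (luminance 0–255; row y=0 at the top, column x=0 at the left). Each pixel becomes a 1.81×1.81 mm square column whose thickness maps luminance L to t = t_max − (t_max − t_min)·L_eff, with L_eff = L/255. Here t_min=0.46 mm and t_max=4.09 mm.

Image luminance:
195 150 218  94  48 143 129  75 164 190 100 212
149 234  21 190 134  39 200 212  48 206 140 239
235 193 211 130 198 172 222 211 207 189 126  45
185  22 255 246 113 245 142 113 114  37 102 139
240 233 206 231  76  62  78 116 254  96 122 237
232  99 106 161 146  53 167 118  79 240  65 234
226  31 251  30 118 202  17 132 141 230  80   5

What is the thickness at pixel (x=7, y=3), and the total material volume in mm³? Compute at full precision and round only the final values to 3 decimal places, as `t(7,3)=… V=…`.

span = t_max - t_min = 4.09 - 0.46 = 3.630
L(7,3) = 113, L_eff = 113/255 = 0.443137
t(7,3) = 4.09 - 3.630·0.443137 = 2.481
Σt over all 7·12 pixels = 352061/2125 ≈ 165.6757647
V = pitch²·Σt = 1.81²·352061/2125 = 542.770

t(7,3)=2.481 V=542.770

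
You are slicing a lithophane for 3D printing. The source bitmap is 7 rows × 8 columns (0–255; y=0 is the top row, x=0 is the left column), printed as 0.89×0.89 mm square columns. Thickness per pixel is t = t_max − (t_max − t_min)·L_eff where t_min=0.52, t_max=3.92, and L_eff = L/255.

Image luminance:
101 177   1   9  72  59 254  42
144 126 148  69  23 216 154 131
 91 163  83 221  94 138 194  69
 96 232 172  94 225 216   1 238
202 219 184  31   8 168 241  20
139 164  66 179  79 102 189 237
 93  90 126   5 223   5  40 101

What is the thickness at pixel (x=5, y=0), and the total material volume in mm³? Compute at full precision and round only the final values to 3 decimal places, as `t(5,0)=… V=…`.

span = t_max - t_min = 3.92 - 0.52 = 3.400
L(5,0) = 59, L_eff = 59/255 = 0.231373
t(5,0) = 3.92 - 3.400·0.231373 = 3.133
Σt over all 7·8 pixels = 380/3 ≈ 126.6666667
V = pitch²·Σt = 0.89²·380/3 = 100.333

t(5,0)=3.133 V=100.333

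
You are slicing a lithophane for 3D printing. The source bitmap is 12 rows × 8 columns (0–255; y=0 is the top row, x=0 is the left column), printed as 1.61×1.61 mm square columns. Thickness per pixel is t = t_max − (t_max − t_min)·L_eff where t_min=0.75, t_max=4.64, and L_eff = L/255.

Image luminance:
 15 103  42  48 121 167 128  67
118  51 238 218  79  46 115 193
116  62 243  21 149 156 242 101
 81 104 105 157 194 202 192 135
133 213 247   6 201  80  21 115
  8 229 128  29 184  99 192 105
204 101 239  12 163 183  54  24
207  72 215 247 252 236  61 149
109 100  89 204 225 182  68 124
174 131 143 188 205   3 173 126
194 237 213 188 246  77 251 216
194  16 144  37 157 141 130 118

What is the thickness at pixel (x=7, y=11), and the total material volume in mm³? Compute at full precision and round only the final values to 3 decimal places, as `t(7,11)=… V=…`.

t(7,11)=2.840 V=631.837

span = t_max - t_min = 4.64 - 0.75 = 3.890
L(7,11) = 118, L_eff = 118/255 = 0.462745
t(7,11) = 4.64 - 3.890·0.462745 = 2.840
Σt over all 12·8 pixels = 2071917/8500 ≈ 243.7549412
V = pitch²·Σt = 1.61²·2071917/8500 = 631.837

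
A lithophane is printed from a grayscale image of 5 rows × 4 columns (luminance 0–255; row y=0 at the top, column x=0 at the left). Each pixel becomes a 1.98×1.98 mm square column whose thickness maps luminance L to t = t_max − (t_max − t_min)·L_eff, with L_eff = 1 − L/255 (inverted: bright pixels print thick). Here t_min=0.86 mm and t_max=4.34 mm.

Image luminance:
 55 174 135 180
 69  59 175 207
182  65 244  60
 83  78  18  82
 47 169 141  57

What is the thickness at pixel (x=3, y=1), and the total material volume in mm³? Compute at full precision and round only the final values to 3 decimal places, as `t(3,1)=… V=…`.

t(3,1)=3.685 V=189.415

span = t_max - t_min = 4.34 - 0.86 = 3.480
L(3,1) = 207, L_eff = 1 - 207/255 = 0.188235 (inverted)
t(3,1) = 4.34 - 3.480·0.188235 = 3.685
Σt over all 5·4 pixels = 20534/425 ≈ 48.3152941
V = pitch²·Σt = 1.98²·20534/425 = 189.415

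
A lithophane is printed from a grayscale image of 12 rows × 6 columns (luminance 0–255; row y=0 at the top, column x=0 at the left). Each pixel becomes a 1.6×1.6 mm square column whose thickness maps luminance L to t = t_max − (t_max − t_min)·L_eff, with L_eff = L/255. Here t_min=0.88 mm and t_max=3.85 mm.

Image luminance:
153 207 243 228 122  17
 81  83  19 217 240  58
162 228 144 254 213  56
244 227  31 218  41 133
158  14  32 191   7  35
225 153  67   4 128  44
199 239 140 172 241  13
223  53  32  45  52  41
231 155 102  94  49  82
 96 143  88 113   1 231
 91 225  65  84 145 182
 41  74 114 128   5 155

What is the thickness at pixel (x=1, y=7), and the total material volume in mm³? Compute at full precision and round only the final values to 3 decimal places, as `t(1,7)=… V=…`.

t(1,7)=3.233 V=446.621

span = t_max - t_min = 3.85 - 0.88 = 2.970
L(1,7) = 53, L_eff = 53/255 = 0.207843
t(1,7) = 3.85 - 2.970·0.207843 = 3.233
Σt over all 12·6 pixels = 1482921/8500 ≈ 174.4612941
V = pitch²·Σt = 1.6²·1482921/8500 = 446.621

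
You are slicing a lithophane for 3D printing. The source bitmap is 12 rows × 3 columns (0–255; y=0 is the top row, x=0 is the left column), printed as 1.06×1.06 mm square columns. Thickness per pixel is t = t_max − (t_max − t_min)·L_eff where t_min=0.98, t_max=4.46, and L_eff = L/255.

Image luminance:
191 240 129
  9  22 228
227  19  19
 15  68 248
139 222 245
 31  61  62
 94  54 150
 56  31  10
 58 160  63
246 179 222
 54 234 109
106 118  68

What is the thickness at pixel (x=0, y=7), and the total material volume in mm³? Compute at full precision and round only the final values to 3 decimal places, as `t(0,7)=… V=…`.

span = t_max - t_min = 4.46 - 0.98 = 3.480
L(0,7) = 56, L_eff = 56/255 = 0.219608
t(0,7) = 4.46 - 3.480·0.219608 = 3.696
Σt over all 12·3 pixels = 219767/2125 ≈ 103.4197647
V = pitch²·Σt = 1.06²·219767/2125 = 116.202

t(0,7)=3.696 V=116.202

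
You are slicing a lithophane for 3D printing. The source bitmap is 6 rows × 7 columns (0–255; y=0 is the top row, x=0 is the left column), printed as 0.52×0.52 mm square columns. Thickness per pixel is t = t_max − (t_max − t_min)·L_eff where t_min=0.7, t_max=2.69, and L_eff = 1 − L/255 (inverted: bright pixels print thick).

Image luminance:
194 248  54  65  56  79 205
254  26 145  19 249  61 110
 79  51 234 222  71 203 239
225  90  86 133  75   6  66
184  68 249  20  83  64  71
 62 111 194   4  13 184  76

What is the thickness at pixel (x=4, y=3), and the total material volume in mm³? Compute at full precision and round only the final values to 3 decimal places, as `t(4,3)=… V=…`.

t(4,3)=1.285 V=18.349

span = t_max - t_min = 2.69 - 0.7 = 1.990
L(4,3) = 75, L_eff = 1 - 75/255 = 0.705882 (inverted)
t(4,3) = 2.69 - 1.990·0.705882 = 1.285
Σt over all 6·7 pixels = 432593/6375 ≈ 67.8577255
V = pitch²·Σt = 0.52²·432593/6375 = 18.349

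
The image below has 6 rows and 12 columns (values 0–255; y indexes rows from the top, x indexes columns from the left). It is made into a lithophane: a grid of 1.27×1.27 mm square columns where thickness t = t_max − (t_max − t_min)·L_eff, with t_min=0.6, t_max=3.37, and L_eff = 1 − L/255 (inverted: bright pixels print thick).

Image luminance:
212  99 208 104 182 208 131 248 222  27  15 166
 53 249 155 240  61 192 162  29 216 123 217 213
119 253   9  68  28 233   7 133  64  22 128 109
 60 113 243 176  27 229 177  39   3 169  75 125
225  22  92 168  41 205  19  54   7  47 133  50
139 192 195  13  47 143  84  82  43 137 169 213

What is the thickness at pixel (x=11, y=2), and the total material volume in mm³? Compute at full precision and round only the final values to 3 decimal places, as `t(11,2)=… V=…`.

span = t_max - t_min = 3.37 - 0.6 = 2.770
L(11,2) = 109, L_eff = 1 - 109/255 = 0.572549 (inverted)
t(11,2) = 3.37 - 2.770·0.572549 = 1.784
Σt over all 6·12 pixels = 3556097/25500 ≈ 139.4547843
V = pitch²·Σt = 1.27²·3556097/25500 = 224.927

t(11,2)=1.784 V=224.927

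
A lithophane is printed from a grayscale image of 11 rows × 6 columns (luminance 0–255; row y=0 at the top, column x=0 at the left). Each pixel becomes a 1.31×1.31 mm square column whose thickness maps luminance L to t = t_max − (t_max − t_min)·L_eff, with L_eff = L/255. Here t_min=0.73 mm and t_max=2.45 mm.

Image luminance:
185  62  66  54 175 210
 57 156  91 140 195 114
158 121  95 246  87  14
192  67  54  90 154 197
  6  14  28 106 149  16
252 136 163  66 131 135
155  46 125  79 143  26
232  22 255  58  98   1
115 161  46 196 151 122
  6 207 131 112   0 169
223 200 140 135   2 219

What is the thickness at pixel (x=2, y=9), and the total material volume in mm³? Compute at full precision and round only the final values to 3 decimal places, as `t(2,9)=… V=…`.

span = t_max - t_min = 2.45 - 0.73 = 1.720
L(2,9) = 131, L_eff = 131/255 = 0.513725
t(2,9) = 2.45 - 1.720·0.513725 = 1.566
Σt over all 11·6 pixels = 1394573/12750 ≈ 109.3782745
V = pitch²·Σt = 1.31²·1394573/12750 = 187.704

t(2,9)=1.566 V=187.704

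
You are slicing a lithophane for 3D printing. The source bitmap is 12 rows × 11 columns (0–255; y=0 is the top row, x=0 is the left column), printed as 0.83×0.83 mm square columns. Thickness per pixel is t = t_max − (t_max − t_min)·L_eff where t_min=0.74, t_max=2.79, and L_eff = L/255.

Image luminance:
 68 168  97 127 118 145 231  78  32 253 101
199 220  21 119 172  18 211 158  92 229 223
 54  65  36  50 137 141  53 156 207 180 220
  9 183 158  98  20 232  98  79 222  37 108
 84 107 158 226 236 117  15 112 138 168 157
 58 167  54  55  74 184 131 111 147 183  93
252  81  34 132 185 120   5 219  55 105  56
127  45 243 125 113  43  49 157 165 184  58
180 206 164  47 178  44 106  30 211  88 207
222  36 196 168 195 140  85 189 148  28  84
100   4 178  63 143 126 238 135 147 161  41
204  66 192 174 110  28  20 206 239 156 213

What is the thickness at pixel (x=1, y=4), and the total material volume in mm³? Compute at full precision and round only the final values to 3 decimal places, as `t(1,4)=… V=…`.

span = t_max - t_min = 2.79 - 0.74 = 2.050
L(1,4) = 107, L_eff = 107/255 = 0.419608
t(1,4) = 2.79 - 2.050·0.419608 = 1.930
Σt over all 12·11 pixels = 69853/300 ≈ 232.8433333
V = pitch²·Σt = 0.83²·69853/300 = 160.406

t(1,4)=1.930 V=160.406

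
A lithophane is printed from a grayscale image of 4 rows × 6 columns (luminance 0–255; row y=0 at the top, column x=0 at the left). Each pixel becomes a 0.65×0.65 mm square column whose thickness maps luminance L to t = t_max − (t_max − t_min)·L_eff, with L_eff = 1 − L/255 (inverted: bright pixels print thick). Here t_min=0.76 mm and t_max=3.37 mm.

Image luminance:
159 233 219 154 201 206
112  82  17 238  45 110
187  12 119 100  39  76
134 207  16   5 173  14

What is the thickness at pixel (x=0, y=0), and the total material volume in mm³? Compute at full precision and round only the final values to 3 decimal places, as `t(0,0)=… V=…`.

span = t_max - t_min = 3.37 - 0.76 = 2.610
L(0,0) = 159, L_eff = 1 - 159/255 = 0.376471 (inverted)
t(0,0) = 3.37 - 2.610·0.376471 = 2.387
Σt over all 4·6 pixels = 201843/4250 ≈ 47.4924706
V = pitch²·Σt = 0.65²·201843/4250 = 20.066

t(0,0)=2.387 V=20.066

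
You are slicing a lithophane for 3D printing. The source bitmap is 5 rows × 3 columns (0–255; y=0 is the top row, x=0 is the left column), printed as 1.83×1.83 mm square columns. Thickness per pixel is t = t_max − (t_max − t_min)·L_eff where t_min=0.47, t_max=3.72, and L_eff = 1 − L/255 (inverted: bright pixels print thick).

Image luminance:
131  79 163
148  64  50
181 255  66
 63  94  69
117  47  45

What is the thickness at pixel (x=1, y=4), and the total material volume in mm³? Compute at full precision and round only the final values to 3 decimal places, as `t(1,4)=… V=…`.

span = t_max - t_min = 3.72 - 0.47 = 3.250
L(1,4) = 47, L_eff = 1 - 47/255 = 0.815686 (inverted)
t(1,4) = 3.72 - 3.250·0.815686 = 1.069
Σt over all 5·3 pixels = 9209/340 ≈ 27.0852941
V = pitch²·Σt = 1.83²·9209/340 = 90.706

t(1,4)=1.069 V=90.706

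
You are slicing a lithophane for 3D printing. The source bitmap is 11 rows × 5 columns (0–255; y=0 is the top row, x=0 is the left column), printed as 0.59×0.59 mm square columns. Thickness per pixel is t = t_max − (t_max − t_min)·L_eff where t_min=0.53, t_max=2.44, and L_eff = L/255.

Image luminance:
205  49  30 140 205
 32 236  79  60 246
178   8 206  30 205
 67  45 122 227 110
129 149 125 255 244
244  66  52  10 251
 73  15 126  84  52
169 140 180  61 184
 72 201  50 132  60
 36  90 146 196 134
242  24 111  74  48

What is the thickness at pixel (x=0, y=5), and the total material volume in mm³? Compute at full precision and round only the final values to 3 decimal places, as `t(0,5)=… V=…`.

t(0,5)=0.612 V=29.233

span = t_max - t_min = 2.44 - 0.53 = 1.910
L(0,5) = 244, L_eff = 244/255 = 0.956863
t(0,5) = 2.44 - 1.910·0.956863 = 0.612
Σt over all 11·5 pixels = 142763/1700 ≈ 83.9782353
V = pitch²·Σt = 0.59²·142763/1700 = 29.233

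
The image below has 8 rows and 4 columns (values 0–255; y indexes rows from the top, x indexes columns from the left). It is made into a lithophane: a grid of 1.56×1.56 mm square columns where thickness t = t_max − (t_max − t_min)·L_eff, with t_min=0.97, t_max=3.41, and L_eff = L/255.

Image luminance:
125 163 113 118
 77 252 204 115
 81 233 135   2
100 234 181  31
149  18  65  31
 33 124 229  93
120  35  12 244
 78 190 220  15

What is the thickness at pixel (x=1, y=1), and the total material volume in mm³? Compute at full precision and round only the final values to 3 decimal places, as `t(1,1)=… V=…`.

span = t_max - t_min = 3.41 - 0.97 = 2.440
L(1,1) = 252, L_eff = 252/255 = 0.988235
t(1,1) = 3.41 - 2.440·0.988235 = 0.999
Σt over all 8·4 pixels = 92524/1275 ≈ 72.5678431
V = pitch²·Σt = 1.56²·92524/1275 = 176.601

t(1,1)=0.999 V=176.601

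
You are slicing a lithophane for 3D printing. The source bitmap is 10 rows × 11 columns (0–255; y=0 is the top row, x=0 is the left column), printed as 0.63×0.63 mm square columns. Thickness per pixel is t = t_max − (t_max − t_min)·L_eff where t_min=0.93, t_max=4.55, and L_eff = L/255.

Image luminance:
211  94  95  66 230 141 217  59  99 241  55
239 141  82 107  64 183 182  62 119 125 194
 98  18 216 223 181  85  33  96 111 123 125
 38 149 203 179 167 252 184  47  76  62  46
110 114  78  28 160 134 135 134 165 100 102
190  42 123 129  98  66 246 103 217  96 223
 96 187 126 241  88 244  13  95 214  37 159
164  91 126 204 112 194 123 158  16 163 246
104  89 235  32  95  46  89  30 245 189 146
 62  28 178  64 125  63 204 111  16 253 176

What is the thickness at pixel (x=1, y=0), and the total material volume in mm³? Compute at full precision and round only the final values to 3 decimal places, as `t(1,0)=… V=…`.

span = t_max - t_min = 4.55 - 0.93 = 3.620
L(1,0) = 94, L_eff = 94/255 = 0.368627
t(1,0) = 4.55 - 3.620·0.368627 = 3.216
Σt over all 10·11 pixels = 3813347/12750 ≈ 299.0860392
V = pitch²·Σt = 0.63²·3813347/12750 = 118.707

t(1,0)=3.216 V=118.707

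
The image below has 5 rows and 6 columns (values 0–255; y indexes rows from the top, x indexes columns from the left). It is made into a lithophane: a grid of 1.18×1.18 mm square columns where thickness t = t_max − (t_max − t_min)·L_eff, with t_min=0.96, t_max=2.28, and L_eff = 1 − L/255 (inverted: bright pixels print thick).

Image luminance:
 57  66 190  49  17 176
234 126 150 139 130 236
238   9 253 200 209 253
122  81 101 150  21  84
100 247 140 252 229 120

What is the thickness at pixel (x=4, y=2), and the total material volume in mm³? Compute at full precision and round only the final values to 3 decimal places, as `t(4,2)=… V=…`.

t(4,2)=2.042 V=71.664

span = t_max - t_min = 2.28 - 0.96 = 1.320
L(4,2) = 209, L_eff = 1 - 209/255 = 0.180392 (inverted)
t(4,2) = 2.28 - 1.320·0.180392 = 2.042
Σt over all 5·6 pixels = 109369/2125 ≈ 51.4677647
V = pitch²·Σt = 1.18²·109369/2125 = 71.664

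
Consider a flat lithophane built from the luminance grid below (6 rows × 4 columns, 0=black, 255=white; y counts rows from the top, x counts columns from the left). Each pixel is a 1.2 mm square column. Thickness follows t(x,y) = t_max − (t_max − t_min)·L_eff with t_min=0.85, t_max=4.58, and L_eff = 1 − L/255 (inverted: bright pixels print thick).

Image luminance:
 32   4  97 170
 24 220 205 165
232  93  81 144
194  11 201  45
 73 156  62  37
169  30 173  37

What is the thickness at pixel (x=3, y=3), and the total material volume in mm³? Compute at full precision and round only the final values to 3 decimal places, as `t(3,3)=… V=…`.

t(3,3)=1.508 V=85.300

span = t_max - t_min = 4.58 - 0.85 = 3.730
L(3,3) = 45, L_eff = 1 - 45/255 = 0.823529 (inverted)
t(3,3) = 4.58 - 3.730·0.823529 = 1.508
Σt over all 6·4 pixels = 100701/1700 ≈ 59.2358824
V = pitch²·Σt = 1.2²·100701/1700 = 85.300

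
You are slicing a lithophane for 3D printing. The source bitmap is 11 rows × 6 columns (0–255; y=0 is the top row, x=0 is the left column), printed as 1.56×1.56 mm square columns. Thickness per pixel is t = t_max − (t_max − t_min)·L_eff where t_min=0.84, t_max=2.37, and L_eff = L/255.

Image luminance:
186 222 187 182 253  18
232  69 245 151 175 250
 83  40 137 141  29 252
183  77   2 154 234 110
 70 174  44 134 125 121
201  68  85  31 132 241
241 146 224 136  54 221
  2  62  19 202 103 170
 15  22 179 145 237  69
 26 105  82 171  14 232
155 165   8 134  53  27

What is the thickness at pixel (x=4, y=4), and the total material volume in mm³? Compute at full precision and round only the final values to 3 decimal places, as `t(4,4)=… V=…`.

t(4,4)=1.620 V=257.178

span = t_max - t_min = 2.37 - 0.84 = 1.530
L(4,4) = 125, L_eff = 125/255 = 0.490196
t(4,4) = 2.37 - 1.530·0.490196 = 1.620
Σt over all 11·6 pixels = 105.678
V = pitch²·Σt = 1.56²·105.678 = 257.178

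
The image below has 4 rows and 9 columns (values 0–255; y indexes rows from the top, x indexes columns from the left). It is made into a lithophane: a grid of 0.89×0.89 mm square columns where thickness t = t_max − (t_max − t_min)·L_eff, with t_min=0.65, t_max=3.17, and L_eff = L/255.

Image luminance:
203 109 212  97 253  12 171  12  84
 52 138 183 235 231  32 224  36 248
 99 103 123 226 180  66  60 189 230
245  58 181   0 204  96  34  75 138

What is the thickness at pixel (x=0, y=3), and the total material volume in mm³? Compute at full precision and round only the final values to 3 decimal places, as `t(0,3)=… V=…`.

t(0,3)=0.749 V=52.516

span = t_max - t_min = 3.17 - 0.65 = 2.520
L(0,3) = 245, L_eff = 245/255 = 0.960784
t(0,3) = 3.17 - 2.520·0.960784 = 0.749
Σt over all 4·9 pixels = 140886/2125 ≈ 66.2992941
V = pitch²·Σt = 0.89²·140886/2125 = 52.516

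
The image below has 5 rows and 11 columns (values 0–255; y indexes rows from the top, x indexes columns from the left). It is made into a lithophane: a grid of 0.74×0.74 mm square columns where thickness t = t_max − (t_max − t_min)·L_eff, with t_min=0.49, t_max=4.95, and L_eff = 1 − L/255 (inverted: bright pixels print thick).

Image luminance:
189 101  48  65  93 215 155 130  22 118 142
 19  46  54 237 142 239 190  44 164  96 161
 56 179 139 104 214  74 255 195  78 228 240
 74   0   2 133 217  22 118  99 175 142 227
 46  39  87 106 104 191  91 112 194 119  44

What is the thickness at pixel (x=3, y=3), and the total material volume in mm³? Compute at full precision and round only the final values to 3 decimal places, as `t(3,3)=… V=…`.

t(3,3)=2.816 V=79.637

span = t_max - t_min = 4.95 - 0.49 = 4.460
L(3,3) = 133, L_eff = 1 - 133/255 = 0.478431 (inverted)
t(3,3) = 4.95 - 4.460·0.478431 = 2.816
Σt over all 5·11 pixels = 1236143/8500 ≈ 145.4285882
V = pitch²·Σt = 0.74²·1236143/8500 = 79.637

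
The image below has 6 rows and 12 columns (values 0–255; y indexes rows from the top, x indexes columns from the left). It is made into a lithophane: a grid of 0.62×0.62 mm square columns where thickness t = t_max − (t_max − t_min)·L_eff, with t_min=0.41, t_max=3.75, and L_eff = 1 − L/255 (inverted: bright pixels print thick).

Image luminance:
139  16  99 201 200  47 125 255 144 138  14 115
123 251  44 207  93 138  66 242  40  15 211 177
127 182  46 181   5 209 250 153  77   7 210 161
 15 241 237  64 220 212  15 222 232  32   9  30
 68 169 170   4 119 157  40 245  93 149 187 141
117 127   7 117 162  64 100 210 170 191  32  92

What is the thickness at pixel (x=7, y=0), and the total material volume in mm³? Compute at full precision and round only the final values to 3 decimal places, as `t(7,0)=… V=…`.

t(7,0)=3.750 V=57.507

span = t_max - t_min = 3.75 - 0.41 = 3.340
L(7,0) = 255, L_eff = 1 - 255/255 = 0.000000 (inverted)
t(7,0) = 3.75 - 3.340·0.000000 = 3.750
Σt over all 6·12 pixels = 317906/2125 ≈ 149.6028235
V = pitch²·Σt = 0.62²·317906/2125 = 57.507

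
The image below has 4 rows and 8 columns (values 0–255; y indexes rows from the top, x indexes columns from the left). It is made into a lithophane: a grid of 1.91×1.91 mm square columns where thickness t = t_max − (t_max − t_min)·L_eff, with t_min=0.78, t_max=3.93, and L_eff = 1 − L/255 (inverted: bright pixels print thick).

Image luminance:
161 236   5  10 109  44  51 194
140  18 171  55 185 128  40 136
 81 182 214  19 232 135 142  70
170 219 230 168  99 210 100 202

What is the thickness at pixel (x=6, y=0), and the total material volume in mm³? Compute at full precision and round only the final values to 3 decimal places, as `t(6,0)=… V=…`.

t(6,0)=1.410 V=278.346

span = t_max - t_min = 3.93 - 0.78 = 3.150
L(6,0) = 51, L_eff = 1 - 51/255 = 0.800000 (inverted)
t(6,0) = 3.93 - 3.150·0.800000 = 1.410
Σt over all 4·8 pixels = 32427/425 ≈ 76.2988235
V = pitch²·Σt = 1.91²·32427/425 = 278.346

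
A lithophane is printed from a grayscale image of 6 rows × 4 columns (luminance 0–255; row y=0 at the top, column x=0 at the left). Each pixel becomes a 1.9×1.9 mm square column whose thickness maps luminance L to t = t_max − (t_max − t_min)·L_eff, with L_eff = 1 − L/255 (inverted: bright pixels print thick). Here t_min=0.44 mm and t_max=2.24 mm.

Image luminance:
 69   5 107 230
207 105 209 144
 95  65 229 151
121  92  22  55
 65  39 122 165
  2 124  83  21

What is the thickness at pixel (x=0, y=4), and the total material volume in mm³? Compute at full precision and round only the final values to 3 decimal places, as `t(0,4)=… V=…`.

t(0,4)=0.899 V=102.516

span = t_max - t_min = 2.24 - 0.44 = 1.800
L(0,4) = 65, L_eff = 1 - 65/255 = 0.745098 (inverted)
t(0,4) = 2.24 - 1.800·0.745098 = 0.899
Σt over all 6·4 pixels = 12069/425 ≈ 28.3976471
V = pitch²·Σt = 1.9²·12069/425 = 102.516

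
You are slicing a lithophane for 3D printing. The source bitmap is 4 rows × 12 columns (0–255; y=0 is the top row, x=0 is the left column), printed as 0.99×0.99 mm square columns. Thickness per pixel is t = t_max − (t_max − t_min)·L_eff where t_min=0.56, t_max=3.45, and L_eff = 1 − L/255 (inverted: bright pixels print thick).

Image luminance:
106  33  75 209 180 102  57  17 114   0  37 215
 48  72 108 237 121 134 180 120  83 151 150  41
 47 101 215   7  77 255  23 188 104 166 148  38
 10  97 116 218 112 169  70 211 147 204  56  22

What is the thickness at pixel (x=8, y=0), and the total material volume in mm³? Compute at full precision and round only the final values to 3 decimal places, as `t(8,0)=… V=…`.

t(8,0)=1.852 V=86.227

span = t_max - t_min = 3.45 - 0.56 = 2.890
L(8,0) = 114, L_eff = 1 - 114/255 = 0.552941 (inverted)
t(8,0) = 3.45 - 2.890·0.552941 = 1.852
Σt over all 4·12 pixels = 87.978
V = pitch²·Σt = 0.99²·87.978 = 86.227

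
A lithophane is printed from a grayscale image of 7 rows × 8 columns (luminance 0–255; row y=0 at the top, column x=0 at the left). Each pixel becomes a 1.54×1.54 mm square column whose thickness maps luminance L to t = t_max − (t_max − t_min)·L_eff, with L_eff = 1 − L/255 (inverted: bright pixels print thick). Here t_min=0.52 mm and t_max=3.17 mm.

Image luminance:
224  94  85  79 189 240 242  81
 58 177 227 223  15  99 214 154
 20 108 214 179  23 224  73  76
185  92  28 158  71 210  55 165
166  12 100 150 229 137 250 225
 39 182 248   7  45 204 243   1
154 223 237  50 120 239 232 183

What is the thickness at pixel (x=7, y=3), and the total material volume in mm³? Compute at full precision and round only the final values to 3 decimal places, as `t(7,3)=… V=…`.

span = t_max - t_min = 3.17 - 0.52 = 2.650
L(7,3) = 165, L_eff = 1 - 165/255 = 0.352941 (inverted)
t(7,3) = 3.17 - 2.650·0.352941 = 2.235
Σt over all 7·8 pixels = 285143/2550 ≈ 111.8207843
V = pitch²·Σt = 1.54²·285143/2550 = 265.194

t(7,3)=2.235 V=265.194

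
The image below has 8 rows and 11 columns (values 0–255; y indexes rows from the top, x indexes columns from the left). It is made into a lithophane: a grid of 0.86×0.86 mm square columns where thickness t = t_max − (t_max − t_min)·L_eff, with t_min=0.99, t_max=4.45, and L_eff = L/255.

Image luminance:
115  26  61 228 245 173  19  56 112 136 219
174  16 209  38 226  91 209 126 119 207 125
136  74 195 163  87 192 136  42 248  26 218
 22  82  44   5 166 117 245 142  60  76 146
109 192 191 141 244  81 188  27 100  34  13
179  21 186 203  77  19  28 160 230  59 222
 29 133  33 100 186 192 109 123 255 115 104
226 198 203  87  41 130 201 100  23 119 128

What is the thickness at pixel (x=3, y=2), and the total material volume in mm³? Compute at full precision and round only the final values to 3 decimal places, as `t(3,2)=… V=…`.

span = t_max - t_min = 4.45 - 0.99 = 3.460
L(3,2) = 163, L_eff = 163/255 = 0.639216
t(3,2) = 4.45 - 3.460·0.639216 = 2.238
Σt over all 8·11 pixels = 1024719/4250 ≈ 241.1103529
V = pitch²·Σt = 0.86²·1024719/4250 = 178.325

t(3,2)=2.238 V=178.325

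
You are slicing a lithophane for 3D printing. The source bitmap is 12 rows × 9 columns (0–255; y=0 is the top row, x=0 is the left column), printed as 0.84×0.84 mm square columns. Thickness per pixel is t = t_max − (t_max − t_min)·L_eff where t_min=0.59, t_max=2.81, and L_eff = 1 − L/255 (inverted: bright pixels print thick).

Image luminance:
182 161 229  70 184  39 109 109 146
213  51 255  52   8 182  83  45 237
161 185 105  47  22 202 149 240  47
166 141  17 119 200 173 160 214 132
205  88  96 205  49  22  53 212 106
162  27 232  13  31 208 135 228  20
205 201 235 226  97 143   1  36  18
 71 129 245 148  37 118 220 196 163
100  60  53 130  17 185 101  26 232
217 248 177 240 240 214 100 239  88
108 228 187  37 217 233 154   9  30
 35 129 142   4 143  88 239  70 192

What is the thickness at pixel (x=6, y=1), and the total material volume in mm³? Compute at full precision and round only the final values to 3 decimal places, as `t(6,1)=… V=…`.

span = t_max - t_min = 2.81 - 0.59 = 2.220
L(6,1) = 83, L_eff = 1 - 83/255 = 0.674510 (inverted)
t(6,1) = 2.81 - 2.220·0.674510 = 1.313
Σt over all 12·9 pixels = 400473/2125 ≈ 188.4578824
V = pitch²·Σt = 0.84²·400473/2125 = 132.976

t(6,1)=1.313 V=132.976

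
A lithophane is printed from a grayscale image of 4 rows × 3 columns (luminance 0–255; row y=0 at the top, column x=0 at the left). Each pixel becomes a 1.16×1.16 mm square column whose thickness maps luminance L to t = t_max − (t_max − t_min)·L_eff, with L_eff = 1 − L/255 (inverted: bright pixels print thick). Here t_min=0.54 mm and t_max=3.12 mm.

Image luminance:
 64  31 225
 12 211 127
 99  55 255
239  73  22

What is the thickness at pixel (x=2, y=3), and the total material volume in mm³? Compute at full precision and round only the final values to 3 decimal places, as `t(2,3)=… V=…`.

span = t_max - t_min = 3.12 - 0.54 = 2.580
L(2,3) = 22, L_eff = 1 - 22/255 = 0.913725 (inverted)
t(2,3) = 3.12 - 2.580·0.913725 = 0.763
Σt over all 4·3 pixels = 88299/4250 ≈ 20.7762353
V = pitch²·Σt = 1.16²·88299/4250 = 27.957

t(2,3)=0.763 V=27.957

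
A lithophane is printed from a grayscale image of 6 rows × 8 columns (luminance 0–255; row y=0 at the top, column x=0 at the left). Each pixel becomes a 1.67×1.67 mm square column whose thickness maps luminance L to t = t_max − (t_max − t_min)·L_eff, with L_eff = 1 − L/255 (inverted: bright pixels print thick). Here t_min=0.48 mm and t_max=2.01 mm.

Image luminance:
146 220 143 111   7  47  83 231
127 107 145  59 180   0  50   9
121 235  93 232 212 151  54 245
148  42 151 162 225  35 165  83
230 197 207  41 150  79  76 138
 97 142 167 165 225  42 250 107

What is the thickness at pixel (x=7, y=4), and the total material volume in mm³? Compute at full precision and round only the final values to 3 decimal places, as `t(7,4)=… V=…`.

span = t_max - t_min = 2.01 - 0.48 = 1.530
L(7,4) = 138, L_eff = 1 - 138/255 = 0.458824 (inverted)
t(7,4) = 2.01 - 1.530·0.458824 = 1.308
Σt over all 6·8 pixels = 61.032
V = pitch²·Σt = 1.67²·61.032 = 170.212

t(7,4)=1.308 V=170.212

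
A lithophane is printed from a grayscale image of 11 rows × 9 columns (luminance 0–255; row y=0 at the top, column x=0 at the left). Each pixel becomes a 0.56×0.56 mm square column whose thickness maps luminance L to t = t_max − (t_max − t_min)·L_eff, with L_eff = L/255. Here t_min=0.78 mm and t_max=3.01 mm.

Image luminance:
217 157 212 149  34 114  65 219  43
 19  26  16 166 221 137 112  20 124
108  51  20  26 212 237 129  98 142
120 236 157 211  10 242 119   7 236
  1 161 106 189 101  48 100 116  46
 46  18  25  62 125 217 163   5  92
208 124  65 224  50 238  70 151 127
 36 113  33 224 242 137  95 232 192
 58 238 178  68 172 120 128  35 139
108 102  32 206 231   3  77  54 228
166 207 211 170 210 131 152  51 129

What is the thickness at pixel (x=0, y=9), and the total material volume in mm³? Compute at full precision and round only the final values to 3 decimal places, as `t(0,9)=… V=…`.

t(0,9)=2.066 V=59.997

span = t_max - t_min = 3.01 - 0.78 = 2.230
L(0,9) = 108, L_eff = 108/255 = 0.423529
t(0,9) = 3.01 - 2.230·0.423529 = 2.066
Σt over all 11·9 pixels = 1626197/8500 ≈ 191.3172941
V = pitch²·Σt = 0.56²·1626197/8500 = 59.997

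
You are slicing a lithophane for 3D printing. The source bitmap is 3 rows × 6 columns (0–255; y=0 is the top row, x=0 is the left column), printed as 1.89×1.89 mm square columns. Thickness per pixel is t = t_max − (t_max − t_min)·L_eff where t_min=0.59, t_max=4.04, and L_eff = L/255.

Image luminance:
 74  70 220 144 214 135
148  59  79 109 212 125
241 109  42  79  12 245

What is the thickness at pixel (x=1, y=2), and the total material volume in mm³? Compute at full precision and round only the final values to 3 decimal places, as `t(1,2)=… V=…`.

t(1,2)=2.565 V=147.786

span = t_max - t_min = 4.04 - 0.59 = 3.450
L(1,2) = 109, L_eff = 109/255 = 0.427451
t(1,2) = 4.04 - 3.450·0.427451 = 2.565
Σt over all 3·6 pixels = 70333/1700 ≈ 41.3723529
V = pitch²·Σt = 1.89²·70333/1700 = 147.786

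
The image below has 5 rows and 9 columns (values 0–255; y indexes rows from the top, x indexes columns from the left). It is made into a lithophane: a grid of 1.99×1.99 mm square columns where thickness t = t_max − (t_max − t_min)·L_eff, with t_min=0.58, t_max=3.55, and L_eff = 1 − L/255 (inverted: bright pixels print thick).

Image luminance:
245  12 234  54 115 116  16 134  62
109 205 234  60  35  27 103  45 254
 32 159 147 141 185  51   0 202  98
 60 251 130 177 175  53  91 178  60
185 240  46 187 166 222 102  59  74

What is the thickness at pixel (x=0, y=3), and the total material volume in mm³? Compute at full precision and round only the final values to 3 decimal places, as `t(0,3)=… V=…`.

t(0,3)=1.279 V=358.468

span = t_max - t_min = 3.55 - 0.58 = 2.970
L(0,3) = 60, L_eff = 1 - 60/255 = 0.764706 (inverted)
t(0,3) = 3.55 - 2.970·0.764706 = 1.279
Σt over all 5·9 pixels = 769419/8500 ≈ 90.5198824
V = pitch²·Σt = 1.99²·769419/8500 = 358.468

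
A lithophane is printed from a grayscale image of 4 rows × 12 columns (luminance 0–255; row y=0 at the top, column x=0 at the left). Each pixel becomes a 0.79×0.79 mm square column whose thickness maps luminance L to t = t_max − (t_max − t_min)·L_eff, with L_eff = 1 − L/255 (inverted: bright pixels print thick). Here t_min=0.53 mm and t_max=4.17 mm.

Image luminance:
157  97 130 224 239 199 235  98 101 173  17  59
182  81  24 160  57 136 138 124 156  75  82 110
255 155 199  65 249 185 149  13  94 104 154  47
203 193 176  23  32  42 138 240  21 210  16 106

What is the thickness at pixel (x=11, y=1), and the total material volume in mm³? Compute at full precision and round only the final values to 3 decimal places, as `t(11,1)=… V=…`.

span = t_max - t_min = 4.17 - 0.53 = 3.640
L(11,1) = 110, L_eff = 1 - 110/255 = 0.568627 (inverted)
t(11,1) = 4.17 - 3.640·0.568627 = 2.100
Σt over all 4·12 pixels = 239791/2125 ≈ 112.8428235
V = pitch²·Σt = 0.79²·239791/2125 = 70.425

t(11,1)=2.100 V=70.425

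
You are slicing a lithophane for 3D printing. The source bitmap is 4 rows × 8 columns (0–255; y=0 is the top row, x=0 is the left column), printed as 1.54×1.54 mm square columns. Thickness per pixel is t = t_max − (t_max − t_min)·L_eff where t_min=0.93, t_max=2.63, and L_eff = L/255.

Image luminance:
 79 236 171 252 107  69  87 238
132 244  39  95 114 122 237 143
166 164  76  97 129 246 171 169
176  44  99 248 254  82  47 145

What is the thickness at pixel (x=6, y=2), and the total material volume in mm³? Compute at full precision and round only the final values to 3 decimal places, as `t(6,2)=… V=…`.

span = t_max - t_min = 2.63 - 0.93 = 1.700
L(6,2) = 171, L_eff = 171/255 = 0.670588
t(6,2) = 2.63 - 1.700·0.670588 = 1.490
Σt over all 4·8 pixels = 3973/75 ≈ 52.9733333
V = pitch²·Σt = 1.54²·3973/75 = 125.632

t(6,2)=1.490 V=125.632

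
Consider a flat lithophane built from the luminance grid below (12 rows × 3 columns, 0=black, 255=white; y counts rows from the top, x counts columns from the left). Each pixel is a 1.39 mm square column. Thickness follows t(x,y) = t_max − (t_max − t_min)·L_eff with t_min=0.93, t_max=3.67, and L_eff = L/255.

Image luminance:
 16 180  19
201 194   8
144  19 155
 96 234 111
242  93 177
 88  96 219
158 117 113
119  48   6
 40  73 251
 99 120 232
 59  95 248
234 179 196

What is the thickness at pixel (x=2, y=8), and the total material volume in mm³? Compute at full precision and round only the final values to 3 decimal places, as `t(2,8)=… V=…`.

t(2,8)=0.973 V=158.130

span = t_max - t_min = 3.67 - 0.93 = 2.740
L(2,8) = 251, L_eff = 251/255 = 0.984314
t(2,8) = 3.67 - 2.740·0.984314 = 0.973
Σt over all 12·3 pixels = 1043507/12750 ≈ 81.8436863
V = pitch²·Σt = 1.39²·1043507/12750 = 158.130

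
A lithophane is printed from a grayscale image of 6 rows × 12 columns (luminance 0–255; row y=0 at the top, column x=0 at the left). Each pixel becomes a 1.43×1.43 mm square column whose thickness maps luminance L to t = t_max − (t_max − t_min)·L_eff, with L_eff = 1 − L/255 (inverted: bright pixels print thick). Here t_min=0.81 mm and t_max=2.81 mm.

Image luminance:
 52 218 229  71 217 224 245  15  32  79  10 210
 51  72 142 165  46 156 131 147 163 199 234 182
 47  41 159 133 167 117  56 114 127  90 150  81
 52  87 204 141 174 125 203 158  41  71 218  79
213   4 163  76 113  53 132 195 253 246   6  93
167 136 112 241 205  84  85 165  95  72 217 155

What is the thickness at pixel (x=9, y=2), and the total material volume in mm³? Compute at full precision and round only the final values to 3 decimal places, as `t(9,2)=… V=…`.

t(9,2)=1.516 V=270.116

span = t_max - t_min = 2.81 - 0.81 = 2.000
L(9,2) = 90, L_eff = 1 - 90/255 = 0.647059 (inverted)
t(9,2) = 2.81 - 2.000·0.647059 = 1.516
Σt over all 6·12 pixels = 168418/1275 ≈ 132.0925490
V = pitch²·Σt = 1.43²·168418/1275 = 270.116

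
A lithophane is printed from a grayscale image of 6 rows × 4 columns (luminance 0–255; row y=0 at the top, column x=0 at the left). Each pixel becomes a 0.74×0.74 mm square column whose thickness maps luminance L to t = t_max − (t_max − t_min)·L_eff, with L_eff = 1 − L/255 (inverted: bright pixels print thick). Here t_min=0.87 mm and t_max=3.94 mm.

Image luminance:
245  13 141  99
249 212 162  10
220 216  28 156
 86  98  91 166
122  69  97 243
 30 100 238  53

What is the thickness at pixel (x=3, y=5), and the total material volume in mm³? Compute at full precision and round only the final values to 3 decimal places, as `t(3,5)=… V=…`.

t(3,5)=1.508 V=32.161

span = t_max - t_min = 3.94 - 0.87 = 3.070
L(3,5) = 53, L_eff = 1 - 53/255 = 0.792157 (inverted)
t(3,5) = 3.94 - 3.070·0.792157 = 1.508
Σt over all 6·4 pixels = 124804/2125 ≈ 58.7312941
V = pitch²·Σt = 0.74²·124804/2125 = 32.161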